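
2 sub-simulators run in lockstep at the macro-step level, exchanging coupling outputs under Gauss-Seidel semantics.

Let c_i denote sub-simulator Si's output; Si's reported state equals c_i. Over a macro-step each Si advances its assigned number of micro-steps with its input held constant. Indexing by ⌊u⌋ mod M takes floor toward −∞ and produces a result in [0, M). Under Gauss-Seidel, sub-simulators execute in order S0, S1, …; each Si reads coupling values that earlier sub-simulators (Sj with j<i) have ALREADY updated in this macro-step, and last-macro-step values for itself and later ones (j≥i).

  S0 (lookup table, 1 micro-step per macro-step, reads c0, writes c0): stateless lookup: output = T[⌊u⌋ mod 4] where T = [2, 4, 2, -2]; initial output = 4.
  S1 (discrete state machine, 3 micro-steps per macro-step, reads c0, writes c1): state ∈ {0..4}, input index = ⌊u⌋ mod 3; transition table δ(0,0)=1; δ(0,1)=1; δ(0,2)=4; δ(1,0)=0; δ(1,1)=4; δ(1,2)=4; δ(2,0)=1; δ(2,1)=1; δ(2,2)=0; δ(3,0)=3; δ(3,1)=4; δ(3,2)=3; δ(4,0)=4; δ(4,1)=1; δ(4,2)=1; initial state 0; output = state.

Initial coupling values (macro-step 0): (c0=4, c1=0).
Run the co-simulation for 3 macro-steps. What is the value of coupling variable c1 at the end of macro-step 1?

c1 at macro-step 1 = 4

macro 1: S0 reads c0=4 → after 1×micro: 2; S1 reads c0=2 → after 3×micro: 4 ⇒ (c0=2, c1=4)
macro 2: S0 reads c0=2 → after 1×micro: 2; S1 reads c0=2 → after 3×micro: 1 ⇒ (c0=2, c1=1)
macro 3: S0 reads c0=2 → after 1×micro: 2; S1 reads c0=2 → after 3×micro: 4 ⇒ (c0=2, c1=4)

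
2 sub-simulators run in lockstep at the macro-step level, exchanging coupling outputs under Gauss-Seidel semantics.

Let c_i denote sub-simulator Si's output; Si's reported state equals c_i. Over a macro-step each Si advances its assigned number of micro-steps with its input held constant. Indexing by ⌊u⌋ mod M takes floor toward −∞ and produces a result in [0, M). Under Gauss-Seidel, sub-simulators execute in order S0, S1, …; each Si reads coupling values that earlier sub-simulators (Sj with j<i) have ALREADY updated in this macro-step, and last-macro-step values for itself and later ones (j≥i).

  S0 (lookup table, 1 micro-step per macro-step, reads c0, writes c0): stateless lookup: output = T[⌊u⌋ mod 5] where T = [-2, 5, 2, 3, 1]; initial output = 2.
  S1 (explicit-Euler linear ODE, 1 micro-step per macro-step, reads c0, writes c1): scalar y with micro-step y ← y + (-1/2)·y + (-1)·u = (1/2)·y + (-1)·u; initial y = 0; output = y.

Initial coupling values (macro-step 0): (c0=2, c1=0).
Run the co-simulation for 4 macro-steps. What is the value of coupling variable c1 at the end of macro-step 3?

macro 1: S0 reads c0=2 → after 1×micro: 2; S1 reads c0=2 → after 1×micro: -2 ⇒ (c0=2, c1=-2)
macro 2: S0 reads c0=2 → after 1×micro: 2; S1 reads c0=2 → after 1×micro: -3 ⇒ (c0=2, c1=-3)
macro 3: S0 reads c0=2 → after 1×micro: 2; S1 reads c0=2 → after 1×micro: -7/2 ⇒ (c0=2, c1=-7/2)
macro 4: S0 reads c0=2 → after 1×micro: 2; S1 reads c0=2 → after 1×micro: -15/4 ⇒ (c0=2, c1=-15/4)

c1 at macro-step 3 = -7/2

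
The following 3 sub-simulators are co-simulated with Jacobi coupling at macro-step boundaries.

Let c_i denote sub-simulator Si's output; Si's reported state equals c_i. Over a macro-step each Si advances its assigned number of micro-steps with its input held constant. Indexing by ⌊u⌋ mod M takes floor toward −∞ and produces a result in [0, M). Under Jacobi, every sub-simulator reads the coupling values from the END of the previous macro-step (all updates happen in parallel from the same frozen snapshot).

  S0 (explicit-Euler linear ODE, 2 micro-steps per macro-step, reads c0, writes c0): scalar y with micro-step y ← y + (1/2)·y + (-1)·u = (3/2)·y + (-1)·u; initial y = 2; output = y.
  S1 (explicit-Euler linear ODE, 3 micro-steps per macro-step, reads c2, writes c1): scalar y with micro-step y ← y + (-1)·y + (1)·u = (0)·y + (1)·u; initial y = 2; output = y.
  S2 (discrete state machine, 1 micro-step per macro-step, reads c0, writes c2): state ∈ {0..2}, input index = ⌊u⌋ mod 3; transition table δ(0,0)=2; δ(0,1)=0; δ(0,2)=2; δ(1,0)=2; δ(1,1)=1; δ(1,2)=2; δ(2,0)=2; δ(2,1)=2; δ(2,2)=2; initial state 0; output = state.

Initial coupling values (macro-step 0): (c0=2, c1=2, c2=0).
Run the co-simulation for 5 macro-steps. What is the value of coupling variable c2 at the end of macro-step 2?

c2 at macro-step 2 = 2

macro 1: S0 reads c0=2 → after 2×micro: -1/2; S1 reads c2=0 → after 3×micro: 0; S2 reads c0=2 → after 1×micro: 2 ⇒ (c0=-1/2, c1=0, c2=2)
macro 2: S0 reads c0=-1/2 → after 2×micro: 1/8; S1 reads c2=2 → after 3×micro: 2; S2 reads c0=-1/2 → after 1×micro: 2 ⇒ (c0=1/8, c1=2, c2=2)
macro 3: S0 reads c0=1/8 → after 2×micro: -1/32; S1 reads c2=2 → after 3×micro: 2; S2 reads c0=1/8 → after 1×micro: 2 ⇒ (c0=-1/32, c1=2, c2=2)
macro 4: S0 reads c0=-1/32 → after 2×micro: 1/128; S1 reads c2=2 → after 3×micro: 2; S2 reads c0=-1/32 → after 1×micro: 2 ⇒ (c0=1/128, c1=2, c2=2)
macro 5: S0 reads c0=1/128 → after 2×micro: -1/512; S1 reads c2=2 → after 3×micro: 2; S2 reads c0=1/128 → after 1×micro: 2 ⇒ (c0=-1/512, c1=2, c2=2)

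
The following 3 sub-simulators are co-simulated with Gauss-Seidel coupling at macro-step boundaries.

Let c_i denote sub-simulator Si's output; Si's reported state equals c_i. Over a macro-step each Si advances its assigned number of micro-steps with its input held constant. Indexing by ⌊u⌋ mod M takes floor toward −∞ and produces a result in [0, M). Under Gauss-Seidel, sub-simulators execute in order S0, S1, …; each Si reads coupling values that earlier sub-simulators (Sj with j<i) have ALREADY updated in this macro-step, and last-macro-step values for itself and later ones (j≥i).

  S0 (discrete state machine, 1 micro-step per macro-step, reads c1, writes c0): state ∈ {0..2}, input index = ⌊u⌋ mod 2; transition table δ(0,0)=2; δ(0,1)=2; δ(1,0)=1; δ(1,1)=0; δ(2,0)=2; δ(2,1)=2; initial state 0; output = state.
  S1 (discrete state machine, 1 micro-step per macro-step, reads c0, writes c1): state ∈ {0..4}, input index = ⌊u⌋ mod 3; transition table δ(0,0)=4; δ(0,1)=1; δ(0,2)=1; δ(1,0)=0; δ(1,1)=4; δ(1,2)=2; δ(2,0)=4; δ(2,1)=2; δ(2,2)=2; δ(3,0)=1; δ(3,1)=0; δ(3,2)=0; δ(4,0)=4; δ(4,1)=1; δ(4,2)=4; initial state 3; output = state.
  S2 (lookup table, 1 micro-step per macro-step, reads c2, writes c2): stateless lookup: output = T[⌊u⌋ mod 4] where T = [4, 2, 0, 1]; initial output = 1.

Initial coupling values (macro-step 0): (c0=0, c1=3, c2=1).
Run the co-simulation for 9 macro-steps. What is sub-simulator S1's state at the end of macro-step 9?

macro 1: S0 reads c1=3 → after 1×micro: 2; S1 reads c0=2 → after 1×micro: 0; S2 reads c2=1 → after 1×micro: 2 ⇒ (c0=2, c1=0, c2=2)
macro 2: S0 reads c1=0 → after 1×micro: 2; S1 reads c0=2 → after 1×micro: 1; S2 reads c2=2 → after 1×micro: 0 ⇒ (c0=2, c1=1, c2=0)
macro 3: S0 reads c1=1 → after 1×micro: 2; S1 reads c0=2 → after 1×micro: 2; S2 reads c2=0 → after 1×micro: 4 ⇒ (c0=2, c1=2, c2=4)
macro 4: S0 reads c1=2 → after 1×micro: 2; S1 reads c0=2 → after 1×micro: 2; S2 reads c2=4 → after 1×micro: 4 ⇒ (c0=2, c1=2, c2=4)
macro 5: S0 reads c1=2 → after 1×micro: 2; S1 reads c0=2 → after 1×micro: 2; S2 reads c2=4 → after 1×micro: 4 ⇒ (c0=2, c1=2, c2=4)
macro 6: S0 reads c1=2 → after 1×micro: 2; S1 reads c0=2 → after 1×micro: 2; S2 reads c2=4 → after 1×micro: 4 ⇒ (c0=2, c1=2, c2=4)
macro 7: S0 reads c1=2 → after 1×micro: 2; S1 reads c0=2 → after 1×micro: 2; S2 reads c2=4 → after 1×micro: 4 ⇒ (c0=2, c1=2, c2=4)
macro 8: S0 reads c1=2 → after 1×micro: 2; S1 reads c0=2 → after 1×micro: 2; S2 reads c2=4 → after 1×micro: 4 ⇒ (c0=2, c1=2, c2=4)
macro 9: S0 reads c1=2 → after 1×micro: 2; S1 reads c0=2 → after 1×micro: 2; S2 reads c2=4 → after 1×micro: 4 ⇒ (c0=2, c1=2, c2=4)

S1 state at macro-step 9 = 2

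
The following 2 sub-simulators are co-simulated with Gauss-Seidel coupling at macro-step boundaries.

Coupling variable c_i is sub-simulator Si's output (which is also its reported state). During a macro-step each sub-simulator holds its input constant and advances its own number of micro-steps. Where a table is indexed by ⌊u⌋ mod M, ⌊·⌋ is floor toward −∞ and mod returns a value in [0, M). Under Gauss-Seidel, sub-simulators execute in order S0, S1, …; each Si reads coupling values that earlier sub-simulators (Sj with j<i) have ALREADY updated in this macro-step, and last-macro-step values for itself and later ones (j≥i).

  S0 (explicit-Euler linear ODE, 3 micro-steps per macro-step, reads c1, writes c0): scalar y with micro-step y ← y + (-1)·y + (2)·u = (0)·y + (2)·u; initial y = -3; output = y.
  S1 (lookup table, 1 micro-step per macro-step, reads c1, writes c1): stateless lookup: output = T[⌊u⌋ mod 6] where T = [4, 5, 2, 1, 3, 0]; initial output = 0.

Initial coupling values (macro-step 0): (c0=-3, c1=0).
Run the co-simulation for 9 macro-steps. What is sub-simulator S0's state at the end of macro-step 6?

S0 state at macro-step 6 = 0

macro 1: S0 reads c1=0 → after 3×micro: 0; S1 reads c1=0 → after 1×micro: 4 ⇒ (c0=0, c1=4)
macro 2: S0 reads c1=4 → after 3×micro: 8; S1 reads c1=4 → after 1×micro: 3 ⇒ (c0=8, c1=3)
macro 3: S0 reads c1=3 → after 3×micro: 6; S1 reads c1=3 → after 1×micro: 1 ⇒ (c0=6, c1=1)
macro 4: S0 reads c1=1 → after 3×micro: 2; S1 reads c1=1 → after 1×micro: 5 ⇒ (c0=2, c1=5)
macro 5: S0 reads c1=5 → after 3×micro: 10; S1 reads c1=5 → after 1×micro: 0 ⇒ (c0=10, c1=0)
macro 6: S0 reads c1=0 → after 3×micro: 0; S1 reads c1=0 → after 1×micro: 4 ⇒ (c0=0, c1=4)
macro 7: S0 reads c1=4 → after 3×micro: 8; S1 reads c1=4 → after 1×micro: 3 ⇒ (c0=8, c1=3)
macro 8: S0 reads c1=3 → after 3×micro: 6; S1 reads c1=3 → after 1×micro: 1 ⇒ (c0=6, c1=1)
macro 9: S0 reads c1=1 → after 3×micro: 2; S1 reads c1=1 → after 1×micro: 5 ⇒ (c0=2, c1=5)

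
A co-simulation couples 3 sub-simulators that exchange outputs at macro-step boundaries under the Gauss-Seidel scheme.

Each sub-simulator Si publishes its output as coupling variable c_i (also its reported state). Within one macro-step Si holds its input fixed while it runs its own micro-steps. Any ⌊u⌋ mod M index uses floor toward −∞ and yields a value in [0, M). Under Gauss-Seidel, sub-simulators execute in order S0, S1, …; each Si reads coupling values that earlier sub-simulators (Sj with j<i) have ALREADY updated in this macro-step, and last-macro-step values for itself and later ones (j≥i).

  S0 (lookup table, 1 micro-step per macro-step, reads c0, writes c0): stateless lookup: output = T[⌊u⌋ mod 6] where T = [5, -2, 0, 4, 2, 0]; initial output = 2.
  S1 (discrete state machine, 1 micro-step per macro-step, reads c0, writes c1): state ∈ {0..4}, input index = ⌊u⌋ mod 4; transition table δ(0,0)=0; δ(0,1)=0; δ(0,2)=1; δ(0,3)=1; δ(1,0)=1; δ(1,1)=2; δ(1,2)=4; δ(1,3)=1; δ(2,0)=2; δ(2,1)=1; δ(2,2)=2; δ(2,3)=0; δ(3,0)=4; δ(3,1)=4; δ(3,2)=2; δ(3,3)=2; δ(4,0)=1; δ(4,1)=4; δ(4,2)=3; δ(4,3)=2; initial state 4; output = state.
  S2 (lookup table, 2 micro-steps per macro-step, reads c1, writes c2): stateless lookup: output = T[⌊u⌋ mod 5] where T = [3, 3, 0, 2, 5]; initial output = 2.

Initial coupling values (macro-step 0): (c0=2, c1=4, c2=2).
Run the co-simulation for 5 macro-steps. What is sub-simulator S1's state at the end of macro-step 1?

S1 state at macro-step 1 = 1

macro 1: S0 reads c0=2 → after 1×micro: 0; S1 reads c0=0 → after 1×micro: 1; S2 reads c1=1 → after 2×micro: 3 ⇒ (c0=0, c1=1, c2=3)
macro 2: S0 reads c0=0 → after 1×micro: 5; S1 reads c0=5 → after 1×micro: 2; S2 reads c1=2 → after 2×micro: 0 ⇒ (c0=5, c1=2, c2=0)
macro 3: S0 reads c0=5 → after 1×micro: 0; S1 reads c0=0 → after 1×micro: 2; S2 reads c1=2 → after 2×micro: 0 ⇒ (c0=0, c1=2, c2=0)
macro 4: S0 reads c0=0 → after 1×micro: 5; S1 reads c0=5 → after 1×micro: 1; S2 reads c1=1 → after 2×micro: 3 ⇒ (c0=5, c1=1, c2=3)
macro 5: S0 reads c0=5 → after 1×micro: 0; S1 reads c0=0 → after 1×micro: 1; S2 reads c1=1 → after 2×micro: 3 ⇒ (c0=0, c1=1, c2=3)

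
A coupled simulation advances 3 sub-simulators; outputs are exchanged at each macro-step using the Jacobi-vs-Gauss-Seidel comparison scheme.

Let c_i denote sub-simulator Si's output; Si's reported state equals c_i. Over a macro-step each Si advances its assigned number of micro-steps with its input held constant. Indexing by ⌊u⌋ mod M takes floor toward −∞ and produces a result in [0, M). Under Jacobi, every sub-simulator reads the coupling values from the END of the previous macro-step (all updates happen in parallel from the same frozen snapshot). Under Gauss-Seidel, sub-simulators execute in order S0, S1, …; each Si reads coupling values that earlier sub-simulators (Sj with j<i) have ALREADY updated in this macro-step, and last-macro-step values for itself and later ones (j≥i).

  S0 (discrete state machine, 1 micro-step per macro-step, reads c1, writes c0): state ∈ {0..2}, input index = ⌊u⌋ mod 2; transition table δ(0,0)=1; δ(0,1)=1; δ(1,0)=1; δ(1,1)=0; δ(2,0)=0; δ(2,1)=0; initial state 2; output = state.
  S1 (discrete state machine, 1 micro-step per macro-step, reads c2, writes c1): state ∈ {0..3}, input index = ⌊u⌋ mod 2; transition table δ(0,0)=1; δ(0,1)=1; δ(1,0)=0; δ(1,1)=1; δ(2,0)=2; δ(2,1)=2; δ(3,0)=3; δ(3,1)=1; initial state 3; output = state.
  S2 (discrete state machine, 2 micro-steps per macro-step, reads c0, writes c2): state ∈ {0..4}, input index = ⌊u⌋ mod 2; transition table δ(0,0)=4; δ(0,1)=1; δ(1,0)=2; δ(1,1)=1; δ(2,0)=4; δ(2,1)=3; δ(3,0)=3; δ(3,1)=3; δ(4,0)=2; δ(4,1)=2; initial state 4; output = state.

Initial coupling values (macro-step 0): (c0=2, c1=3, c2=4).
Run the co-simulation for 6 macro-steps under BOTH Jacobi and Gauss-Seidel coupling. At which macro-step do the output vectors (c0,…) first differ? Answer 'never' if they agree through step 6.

[Jacobi] macro 1: S0 reads c1=3 → after 1×micro: 0; S1 reads c2=4 → after 1×micro: 3; S2 reads c0=2 → after 2×micro: 4 ⇒ (c0=0, c1=3, c2=4)
[Jacobi] macro 2: S0 reads c1=3 → after 1×micro: 1; S1 reads c2=4 → after 1×micro: 3; S2 reads c0=0 → after 2×micro: 4 ⇒ (c0=1, c1=3, c2=4)
[Jacobi] macro 3: S0 reads c1=3 → after 1×micro: 0; S1 reads c2=4 → after 1×micro: 3; S2 reads c0=1 → after 2×micro: 3 ⇒ (c0=0, c1=3, c2=3)
[Jacobi] macro 4: S0 reads c1=3 → after 1×micro: 1; S1 reads c2=3 → after 1×micro: 1; S2 reads c0=0 → after 2×micro: 3 ⇒ (c0=1, c1=1, c2=3)
[Jacobi] macro 5: S0 reads c1=1 → after 1×micro: 0; S1 reads c2=3 → after 1×micro: 1; S2 reads c0=1 → after 2×micro: 3 ⇒ (c0=0, c1=1, c2=3)
[Jacobi] macro 6: S0 reads c1=1 → after 1×micro: 1; S1 reads c2=3 → after 1×micro: 1; S2 reads c0=0 → after 2×micro: 3 ⇒ (c0=1, c1=1, c2=3)
[Gauss-Seidel] macro 1: S0 reads c1=3 → after 1×micro: 0; S1 reads c2=4 → after 1×micro: 3; S2 reads c0=0 → after 2×micro: 4 ⇒ (c0=0, c1=3, c2=4)
[Gauss-Seidel] macro 2: S0 reads c1=3 → after 1×micro: 1; S1 reads c2=4 → after 1×micro: 3; S2 reads c0=1 → after 2×micro: 3 ⇒ (c0=1, c1=3, c2=3)
[Gauss-Seidel] macro 3: S0 reads c1=3 → after 1×micro: 0; S1 reads c2=3 → after 1×micro: 1; S2 reads c0=0 → after 2×micro: 3 ⇒ (c0=0, c1=1, c2=3)
[Gauss-Seidel] macro 4: S0 reads c1=1 → after 1×micro: 1; S1 reads c2=3 → after 1×micro: 1; S2 reads c0=1 → after 2×micro: 3 ⇒ (c0=1, c1=1, c2=3)
[Gauss-Seidel] macro 5: S0 reads c1=1 → after 1×micro: 0; S1 reads c2=3 → after 1×micro: 1; S2 reads c0=0 → after 2×micro: 3 ⇒ (c0=0, c1=1, c2=3)
[Gauss-Seidel] macro 6: S0 reads c1=1 → after 1×micro: 1; S1 reads c2=3 → after 1×micro: 1; S2 reads c0=1 → after 2×micro: 3 ⇒ (c0=1, c1=1, c2=3)

first divergence at macro-step: 2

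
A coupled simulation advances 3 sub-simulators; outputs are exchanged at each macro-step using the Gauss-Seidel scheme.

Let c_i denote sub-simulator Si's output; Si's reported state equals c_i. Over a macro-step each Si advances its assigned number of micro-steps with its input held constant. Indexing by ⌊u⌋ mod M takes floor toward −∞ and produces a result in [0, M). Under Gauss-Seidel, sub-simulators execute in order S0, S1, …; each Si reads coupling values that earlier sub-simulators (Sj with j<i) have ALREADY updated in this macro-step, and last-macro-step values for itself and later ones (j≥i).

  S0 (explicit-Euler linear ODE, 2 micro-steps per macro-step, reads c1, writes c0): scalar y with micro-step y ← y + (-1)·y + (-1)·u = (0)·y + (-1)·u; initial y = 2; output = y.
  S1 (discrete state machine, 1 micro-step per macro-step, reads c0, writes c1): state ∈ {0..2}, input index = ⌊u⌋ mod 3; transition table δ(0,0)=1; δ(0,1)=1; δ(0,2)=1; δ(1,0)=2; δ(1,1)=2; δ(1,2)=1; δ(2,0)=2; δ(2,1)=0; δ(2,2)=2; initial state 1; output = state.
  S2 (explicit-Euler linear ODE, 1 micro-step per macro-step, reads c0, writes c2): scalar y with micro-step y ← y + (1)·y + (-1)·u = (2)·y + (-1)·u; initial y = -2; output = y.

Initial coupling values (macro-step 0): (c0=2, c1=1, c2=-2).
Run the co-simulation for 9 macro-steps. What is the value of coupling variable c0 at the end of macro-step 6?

macro 1: S0 reads c1=1 → after 2×micro: -1; S1 reads c0=-1 → after 1×micro: 1; S2 reads c0=-1 → after 1×micro: -3 ⇒ (c0=-1, c1=1, c2=-3)
macro 2: S0 reads c1=1 → after 2×micro: -1; S1 reads c0=-1 → after 1×micro: 1; S2 reads c0=-1 → after 1×micro: -5 ⇒ (c0=-1, c1=1, c2=-5)
macro 3: S0 reads c1=1 → after 2×micro: -1; S1 reads c0=-1 → after 1×micro: 1; S2 reads c0=-1 → after 1×micro: -9 ⇒ (c0=-1, c1=1, c2=-9)
macro 4: S0 reads c1=1 → after 2×micro: -1; S1 reads c0=-1 → after 1×micro: 1; S2 reads c0=-1 → after 1×micro: -17 ⇒ (c0=-1, c1=1, c2=-17)
macro 5: S0 reads c1=1 → after 2×micro: -1; S1 reads c0=-1 → after 1×micro: 1; S2 reads c0=-1 → after 1×micro: -33 ⇒ (c0=-1, c1=1, c2=-33)
macro 6: S0 reads c1=1 → after 2×micro: -1; S1 reads c0=-1 → after 1×micro: 1; S2 reads c0=-1 → after 1×micro: -65 ⇒ (c0=-1, c1=1, c2=-65)
macro 7: S0 reads c1=1 → after 2×micro: -1; S1 reads c0=-1 → after 1×micro: 1; S2 reads c0=-1 → after 1×micro: -129 ⇒ (c0=-1, c1=1, c2=-129)
macro 8: S0 reads c1=1 → after 2×micro: -1; S1 reads c0=-1 → after 1×micro: 1; S2 reads c0=-1 → after 1×micro: -257 ⇒ (c0=-1, c1=1, c2=-257)
macro 9: S0 reads c1=1 → after 2×micro: -1; S1 reads c0=-1 → after 1×micro: 1; S2 reads c0=-1 → after 1×micro: -513 ⇒ (c0=-1, c1=1, c2=-513)

c0 at macro-step 6 = -1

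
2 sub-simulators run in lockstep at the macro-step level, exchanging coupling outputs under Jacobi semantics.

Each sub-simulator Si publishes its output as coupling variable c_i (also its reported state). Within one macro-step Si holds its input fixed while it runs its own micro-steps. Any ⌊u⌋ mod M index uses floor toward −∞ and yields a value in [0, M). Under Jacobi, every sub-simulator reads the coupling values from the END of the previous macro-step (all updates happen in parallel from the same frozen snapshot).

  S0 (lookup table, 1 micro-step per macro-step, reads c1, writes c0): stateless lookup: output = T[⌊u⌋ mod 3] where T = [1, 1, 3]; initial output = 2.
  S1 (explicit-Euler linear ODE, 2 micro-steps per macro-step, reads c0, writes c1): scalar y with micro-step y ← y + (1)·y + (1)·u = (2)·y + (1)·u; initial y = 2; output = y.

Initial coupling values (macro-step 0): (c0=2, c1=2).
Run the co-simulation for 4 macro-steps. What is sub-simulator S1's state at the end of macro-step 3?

S1 state at macro-step 3 = 269

macro 1: S0 reads c1=2 → after 1×micro: 3; S1 reads c0=2 → after 2×micro: 14 ⇒ (c0=3, c1=14)
macro 2: S0 reads c1=14 → after 1×micro: 3; S1 reads c0=3 → after 2×micro: 65 ⇒ (c0=3, c1=65)
macro 3: S0 reads c1=65 → after 1×micro: 3; S1 reads c0=3 → after 2×micro: 269 ⇒ (c0=3, c1=269)
macro 4: S0 reads c1=269 → after 1×micro: 3; S1 reads c0=3 → after 2×micro: 1085 ⇒ (c0=3, c1=1085)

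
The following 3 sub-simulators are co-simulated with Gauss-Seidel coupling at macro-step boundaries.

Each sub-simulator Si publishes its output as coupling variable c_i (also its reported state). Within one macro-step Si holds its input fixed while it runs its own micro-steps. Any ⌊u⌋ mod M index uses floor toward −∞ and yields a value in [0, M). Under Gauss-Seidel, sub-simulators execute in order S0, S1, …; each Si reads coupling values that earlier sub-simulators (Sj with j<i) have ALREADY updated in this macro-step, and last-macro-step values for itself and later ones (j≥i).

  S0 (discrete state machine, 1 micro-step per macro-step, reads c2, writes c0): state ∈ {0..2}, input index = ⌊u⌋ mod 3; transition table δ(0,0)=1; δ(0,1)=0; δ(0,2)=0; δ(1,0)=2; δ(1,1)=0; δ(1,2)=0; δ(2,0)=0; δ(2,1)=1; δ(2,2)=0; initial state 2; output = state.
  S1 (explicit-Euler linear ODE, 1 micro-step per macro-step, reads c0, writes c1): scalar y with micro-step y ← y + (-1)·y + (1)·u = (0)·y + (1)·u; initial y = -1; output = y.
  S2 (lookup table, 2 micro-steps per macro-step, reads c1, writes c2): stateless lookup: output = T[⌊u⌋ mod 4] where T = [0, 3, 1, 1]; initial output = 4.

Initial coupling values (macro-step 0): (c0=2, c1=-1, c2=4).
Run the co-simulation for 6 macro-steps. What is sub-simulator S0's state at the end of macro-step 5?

macro 1: S0 reads c2=4 → after 1×micro: 1; S1 reads c0=1 → after 1×micro: 1; S2 reads c1=1 → after 2×micro: 3 ⇒ (c0=1, c1=1, c2=3)
macro 2: S0 reads c2=3 → after 1×micro: 2; S1 reads c0=2 → after 1×micro: 2; S2 reads c1=2 → after 2×micro: 1 ⇒ (c0=2, c1=2, c2=1)
macro 3: S0 reads c2=1 → after 1×micro: 1; S1 reads c0=1 → after 1×micro: 1; S2 reads c1=1 → after 2×micro: 3 ⇒ (c0=1, c1=1, c2=3)
macro 4: S0 reads c2=3 → after 1×micro: 2; S1 reads c0=2 → after 1×micro: 2; S2 reads c1=2 → after 2×micro: 1 ⇒ (c0=2, c1=2, c2=1)
macro 5: S0 reads c2=1 → after 1×micro: 1; S1 reads c0=1 → after 1×micro: 1; S2 reads c1=1 → after 2×micro: 3 ⇒ (c0=1, c1=1, c2=3)
macro 6: S0 reads c2=3 → after 1×micro: 2; S1 reads c0=2 → after 1×micro: 2; S2 reads c1=2 → after 2×micro: 1 ⇒ (c0=2, c1=2, c2=1)

S0 state at macro-step 5 = 1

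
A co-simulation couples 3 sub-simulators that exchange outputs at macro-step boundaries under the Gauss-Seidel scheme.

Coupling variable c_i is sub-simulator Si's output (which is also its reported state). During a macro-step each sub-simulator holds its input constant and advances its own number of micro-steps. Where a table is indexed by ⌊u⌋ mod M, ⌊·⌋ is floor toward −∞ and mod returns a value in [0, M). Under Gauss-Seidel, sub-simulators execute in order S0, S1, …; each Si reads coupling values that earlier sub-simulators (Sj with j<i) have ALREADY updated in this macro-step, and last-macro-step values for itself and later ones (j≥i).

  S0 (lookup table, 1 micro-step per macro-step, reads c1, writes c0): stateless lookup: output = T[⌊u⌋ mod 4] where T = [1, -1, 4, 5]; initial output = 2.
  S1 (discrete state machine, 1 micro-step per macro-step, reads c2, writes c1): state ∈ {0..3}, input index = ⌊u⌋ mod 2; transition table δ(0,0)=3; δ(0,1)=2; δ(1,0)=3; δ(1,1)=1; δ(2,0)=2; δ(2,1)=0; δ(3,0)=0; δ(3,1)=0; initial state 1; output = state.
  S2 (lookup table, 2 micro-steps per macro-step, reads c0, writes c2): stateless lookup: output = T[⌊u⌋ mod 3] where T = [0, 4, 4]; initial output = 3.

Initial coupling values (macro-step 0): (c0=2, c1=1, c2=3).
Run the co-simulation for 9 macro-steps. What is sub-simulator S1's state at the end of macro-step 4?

S1 state at macro-step 4 = 3

macro 1: S0 reads c1=1 → after 1×micro: -1; S1 reads c2=3 → after 1×micro: 1; S2 reads c0=-1 → after 2×micro: 4 ⇒ (c0=-1, c1=1, c2=4)
macro 2: S0 reads c1=1 → after 1×micro: -1; S1 reads c2=4 → after 1×micro: 3; S2 reads c0=-1 → after 2×micro: 4 ⇒ (c0=-1, c1=3, c2=4)
macro 3: S0 reads c1=3 → after 1×micro: 5; S1 reads c2=4 → after 1×micro: 0; S2 reads c0=5 → after 2×micro: 4 ⇒ (c0=5, c1=0, c2=4)
macro 4: S0 reads c1=0 → after 1×micro: 1; S1 reads c2=4 → after 1×micro: 3; S2 reads c0=1 → after 2×micro: 4 ⇒ (c0=1, c1=3, c2=4)
macro 5: S0 reads c1=3 → after 1×micro: 5; S1 reads c2=4 → after 1×micro: 0; S2 reads c0=5 → after 2×micro: 4 ⇒ (c0=5, c1=0, c2=4)
macro 6: S0 reads c1=0 → after 1×micro: 1; S1 reads c2=4 → after 1×micro: 3; S2 reads c0=1 → after 2×micro: 4 ⇒ (c0=1, c1=3, c2=4)
macro 7: S0 reads c1=3 → after 1×micro: 5; S1 reads c2=4 → after 1×micro: 0; S2 reads c0=5 → after 2×micro: 4 ⇒ (c0=5, c1=0, c2=4)
macro 8: S0 reads c1=0 → after 1×micro: 1; S1 reads c2=4 → after 1×micro: 3; S2 reads c0=1 → after 2×micro: 4 ⇒ (c0=1, c1=3, c2=4)
macro 9: S0 reads c1=3 → after 1×micro: 5; S1 reads c2=4 → after 1×micro: 0; S2 reads c0=5 → after 2×micro: 4 ⇒ (c0=5, c1=0, c2=4)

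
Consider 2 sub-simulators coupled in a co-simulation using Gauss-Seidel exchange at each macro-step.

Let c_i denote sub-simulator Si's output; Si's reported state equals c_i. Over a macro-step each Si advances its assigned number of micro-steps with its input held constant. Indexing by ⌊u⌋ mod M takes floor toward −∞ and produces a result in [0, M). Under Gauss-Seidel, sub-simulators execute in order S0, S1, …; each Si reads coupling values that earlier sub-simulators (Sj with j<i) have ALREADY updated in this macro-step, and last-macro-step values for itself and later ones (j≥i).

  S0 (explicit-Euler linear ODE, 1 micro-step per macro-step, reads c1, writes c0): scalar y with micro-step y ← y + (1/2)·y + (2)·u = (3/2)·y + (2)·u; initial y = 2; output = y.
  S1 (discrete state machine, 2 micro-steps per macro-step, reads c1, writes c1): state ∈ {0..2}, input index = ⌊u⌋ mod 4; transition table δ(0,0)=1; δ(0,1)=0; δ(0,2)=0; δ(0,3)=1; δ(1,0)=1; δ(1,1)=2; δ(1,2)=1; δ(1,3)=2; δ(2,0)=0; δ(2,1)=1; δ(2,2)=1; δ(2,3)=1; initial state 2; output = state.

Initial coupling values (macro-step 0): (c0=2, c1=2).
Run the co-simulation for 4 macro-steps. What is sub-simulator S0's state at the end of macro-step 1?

macro 1: S0 reads c1=2 → after 1×micro: 7; S1 reads c1=2 → after 2×micro: 1 ⇒ (c0=7, c1=1)
macro 2: S0 reads c1=1 → after 1×micro: 25/2; S1 reads c1=1 → after 2×micro: 1 ⇒ (c0=25/2, c1=1)
macro 3: S0 reads c1=1 → after 1×micro: 83/4; S1 reads c1=1 → after 2×micro: 1 ⇒ (c0=83/4, c1=1)
macro 4: S0 reads c1=1 → after 1×micro: 265/8; S1 reads c1=1 → after 2×micro: 1 ⇒ (c0=265/8, c1=1)

S0 state at macro-step 1 = 7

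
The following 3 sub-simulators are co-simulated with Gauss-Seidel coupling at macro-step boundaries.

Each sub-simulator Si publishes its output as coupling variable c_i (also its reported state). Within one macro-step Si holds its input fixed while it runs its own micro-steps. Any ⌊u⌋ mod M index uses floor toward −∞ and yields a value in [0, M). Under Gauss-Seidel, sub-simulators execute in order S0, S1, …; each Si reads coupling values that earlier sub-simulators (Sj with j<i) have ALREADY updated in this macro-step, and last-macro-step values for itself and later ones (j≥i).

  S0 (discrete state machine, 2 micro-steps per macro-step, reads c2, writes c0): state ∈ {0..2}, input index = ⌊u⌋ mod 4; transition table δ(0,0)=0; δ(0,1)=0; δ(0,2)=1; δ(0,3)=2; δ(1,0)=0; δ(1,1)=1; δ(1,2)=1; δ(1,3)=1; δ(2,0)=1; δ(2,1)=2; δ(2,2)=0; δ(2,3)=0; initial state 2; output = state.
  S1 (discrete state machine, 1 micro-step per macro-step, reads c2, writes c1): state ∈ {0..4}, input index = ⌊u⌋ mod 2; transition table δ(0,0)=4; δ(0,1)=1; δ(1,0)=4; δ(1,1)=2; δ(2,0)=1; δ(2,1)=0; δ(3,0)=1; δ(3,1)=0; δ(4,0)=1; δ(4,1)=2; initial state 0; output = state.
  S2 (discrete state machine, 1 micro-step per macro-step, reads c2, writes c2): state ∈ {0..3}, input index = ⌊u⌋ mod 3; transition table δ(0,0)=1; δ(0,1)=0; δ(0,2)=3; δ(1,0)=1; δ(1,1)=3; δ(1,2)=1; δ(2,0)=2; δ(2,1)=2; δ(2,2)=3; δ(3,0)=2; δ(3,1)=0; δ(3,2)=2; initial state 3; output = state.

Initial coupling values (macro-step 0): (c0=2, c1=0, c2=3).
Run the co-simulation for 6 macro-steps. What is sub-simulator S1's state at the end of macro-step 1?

macro 1: S0 reads c2=3 → after 2×micro: 2; S1 reads c2=3 → after 1×micro: 1; S2 reads c2=3 → after 1×micro: 2 ⇒ (c0=2, c1=1, c2=2)
macro 2: S0 reads c2=2 → after 2×micro: 1; S1 reads c2=2 → after 1×micro: 4; S2 reads c2=2 → after 1×micro: 3 ⇒ (c0=1, c1=4, c2=3)
macro 3: S0 reads c2=3 → after 2×micro: 1; S1 reads c2=3 → after 1×micro: 2; S2 reads c2=3 → after 1×micro: 2 ⇒ (c0=1, c1=2, c2=2)
macro 4: S0 reads c2=2 → after 2×micro: 1; S1 reads c2=2 → after 1×micro: 1; S2 reads c2=2 → after 1×micro: 3 ⇒ (c0=1, c1=1, c2=3)
macro 5: S0 reads c2=3 → after 2×micro: 1; S1 reads c2=3 → after 1×micro: 2; S2 reads c2=3 → after 1×micro: 2 ⇒ (c0=1, c1=2, c2=2)
macro 6: S0 reads c2=2 → after 2×micro: 1; S1 reads c2=2 → after 1×micro: 1; S2 reads c2=2 → after 1×micro: 3 ⇒ (c0=1, c1=1, c2=3)

S1 state at macro-step 1 = 1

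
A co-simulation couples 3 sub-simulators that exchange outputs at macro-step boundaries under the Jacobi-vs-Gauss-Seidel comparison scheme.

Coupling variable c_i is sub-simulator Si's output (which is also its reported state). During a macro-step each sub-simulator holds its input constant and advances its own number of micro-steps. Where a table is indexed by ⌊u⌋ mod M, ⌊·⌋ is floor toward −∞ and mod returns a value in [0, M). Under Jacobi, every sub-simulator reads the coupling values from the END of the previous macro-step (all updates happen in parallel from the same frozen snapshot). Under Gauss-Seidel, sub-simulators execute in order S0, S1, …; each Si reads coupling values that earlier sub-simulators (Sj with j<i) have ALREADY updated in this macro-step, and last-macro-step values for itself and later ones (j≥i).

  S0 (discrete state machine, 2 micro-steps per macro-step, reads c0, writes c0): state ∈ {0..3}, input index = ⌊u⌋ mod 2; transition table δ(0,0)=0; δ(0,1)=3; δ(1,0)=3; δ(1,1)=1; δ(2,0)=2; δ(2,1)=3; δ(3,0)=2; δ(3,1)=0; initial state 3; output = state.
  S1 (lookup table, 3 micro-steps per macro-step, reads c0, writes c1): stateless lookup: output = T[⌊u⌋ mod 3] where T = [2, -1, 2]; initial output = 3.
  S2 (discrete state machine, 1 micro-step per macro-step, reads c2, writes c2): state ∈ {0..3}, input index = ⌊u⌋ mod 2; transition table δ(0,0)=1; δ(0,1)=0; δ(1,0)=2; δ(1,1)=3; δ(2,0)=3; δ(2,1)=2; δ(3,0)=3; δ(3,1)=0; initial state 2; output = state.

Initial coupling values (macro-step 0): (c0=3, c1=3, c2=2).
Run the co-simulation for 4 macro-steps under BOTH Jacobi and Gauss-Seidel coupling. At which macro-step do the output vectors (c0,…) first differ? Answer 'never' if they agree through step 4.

[Jacobi] macro 1: S0 reads c0=3 → after 2×micro: 3; S1 reads c0=3 → after 3×micro: 2; S2 reads c2=2 → after 1×micro: 3 ⇒ (c0=3, c1=2, c2=3)
[Jacobi] macro 2: S0 reads c0=3 → after 2×micro: 3; S1 reads c0=3 → after 3×micro: 2; S2 reads c2=3 → after 1×micro: 0 ⇒ (c0=3, c1=2, c2=0)
[Jacobi] macro 3: S0 reads c0=3 → after 2×micro: 3; S1 reads c0=3 → after 3×micro: 2; S2 reads c2=0 → after 1×micro: 1 ⇒ (c0=3, c1=2, c2=1)
[Jacobi] macro 4: S0 reads c0=3 → after 2×micro: 3; S1 reads c0=3 → after 3×micro: 2; S2 reads c2=1 → after 1×micro: 3 ⇒ (c0=3, c1=2, c2=3)
[Gauss-Seidel] macro 1: S0 reads c0=3 → after 2×micro: 3; S1 reads c0=3 → after 3×micro: 2; S2 reads c2=2 → after 1×micro: 3 ⇒ (c0=3, c1=2, c2=3)
[Gauss-Seidel] macro 2: S0 reads c0=3 → after 2×micro: 3; S1 reads c0=3 → after 3×micro: 2; S2 reads c2=3 → after 1×micro: 0 ⇒ (c0=3, c1=2, c2=0)
[Gauss-Seidel] macro 3: S0 reads c0=3 → after 2×micro: 3; S1 reads c0=3 → after 3×micro: 2; S2 reads c2=0 → after 1×micro: 1 ⇒ (c0=3, c1=2, c2=1)
[Gauss-Seidel] macro 4: S0 reads c0=3 → after 2×micro: 3; S1 reads c0=3 → after 3×micro: 2; S2 reads c2=1 → after 1×micro: 3 ⇒ (c0=3, c1=2, c2=3)

first divergence at macro-step: never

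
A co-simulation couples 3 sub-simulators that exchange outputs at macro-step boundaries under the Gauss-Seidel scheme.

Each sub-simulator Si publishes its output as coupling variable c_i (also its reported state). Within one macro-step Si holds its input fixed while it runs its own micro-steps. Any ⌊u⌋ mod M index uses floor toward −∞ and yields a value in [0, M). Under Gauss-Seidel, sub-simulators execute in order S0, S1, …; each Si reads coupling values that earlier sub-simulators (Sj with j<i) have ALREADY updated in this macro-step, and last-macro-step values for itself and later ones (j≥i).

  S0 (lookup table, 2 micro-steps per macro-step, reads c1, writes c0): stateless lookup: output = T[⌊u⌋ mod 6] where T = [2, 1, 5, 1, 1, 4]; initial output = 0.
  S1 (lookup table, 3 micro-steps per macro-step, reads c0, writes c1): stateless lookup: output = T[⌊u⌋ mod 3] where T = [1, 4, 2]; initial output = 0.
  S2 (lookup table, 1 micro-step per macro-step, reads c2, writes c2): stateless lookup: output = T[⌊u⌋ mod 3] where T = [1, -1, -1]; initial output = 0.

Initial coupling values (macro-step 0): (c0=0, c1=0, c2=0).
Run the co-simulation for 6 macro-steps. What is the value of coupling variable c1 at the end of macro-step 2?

c1 at macro-step 2 = 2

macro 1: S0 reads c1=0 → after 2×micro: 2; S1 reads c0=2 → after 3×micro: 2; S2 reads c2=0 → after 1×micro: 1 ⇒ (c0=2, c1=2, c2=1)
macro 2: S0 reads c1=2 → after 2×micro: 5; S1 reads c0=5 → after 3×micro: 2; S2 reads c2=1 → after 1×micro: -1 ⇒ (c0=5, c1=2, c2=-1)
macro 3: S0 reads c1=2 → after 2×micro: 5; S1 reads c0=5 → after 3×micro: 2; S2 reads c2=-1 → after 1×micro: -1 ⇒ (c0=5, c1=2, c2=-1)
macro 4: S0 reads c1=2 → after 2×micro: 5; S1 reads c0=5 → after 3×micro: 2; S2 reads c2=-1 → after 1×micro: -1 ⇒ (c0=5, c1=2, c2=-1)
macro 5: S0 reads c1=2 → after 2×micro: 5; S1 reads c0=5 → after 3×micro: 2; S2 reads c2=-1 → after 1×micro: -1 ⇒ (c0=5, c1=2, c2=-1)
macro 6: S0 reads c1=2 → after 2×micro: 5; S1 reads c0=5 → after 3×micro: 2; S2 reads c2=-1 → after 1×micro: -1 ⇒ (c0=5, c1=2, c2=-1)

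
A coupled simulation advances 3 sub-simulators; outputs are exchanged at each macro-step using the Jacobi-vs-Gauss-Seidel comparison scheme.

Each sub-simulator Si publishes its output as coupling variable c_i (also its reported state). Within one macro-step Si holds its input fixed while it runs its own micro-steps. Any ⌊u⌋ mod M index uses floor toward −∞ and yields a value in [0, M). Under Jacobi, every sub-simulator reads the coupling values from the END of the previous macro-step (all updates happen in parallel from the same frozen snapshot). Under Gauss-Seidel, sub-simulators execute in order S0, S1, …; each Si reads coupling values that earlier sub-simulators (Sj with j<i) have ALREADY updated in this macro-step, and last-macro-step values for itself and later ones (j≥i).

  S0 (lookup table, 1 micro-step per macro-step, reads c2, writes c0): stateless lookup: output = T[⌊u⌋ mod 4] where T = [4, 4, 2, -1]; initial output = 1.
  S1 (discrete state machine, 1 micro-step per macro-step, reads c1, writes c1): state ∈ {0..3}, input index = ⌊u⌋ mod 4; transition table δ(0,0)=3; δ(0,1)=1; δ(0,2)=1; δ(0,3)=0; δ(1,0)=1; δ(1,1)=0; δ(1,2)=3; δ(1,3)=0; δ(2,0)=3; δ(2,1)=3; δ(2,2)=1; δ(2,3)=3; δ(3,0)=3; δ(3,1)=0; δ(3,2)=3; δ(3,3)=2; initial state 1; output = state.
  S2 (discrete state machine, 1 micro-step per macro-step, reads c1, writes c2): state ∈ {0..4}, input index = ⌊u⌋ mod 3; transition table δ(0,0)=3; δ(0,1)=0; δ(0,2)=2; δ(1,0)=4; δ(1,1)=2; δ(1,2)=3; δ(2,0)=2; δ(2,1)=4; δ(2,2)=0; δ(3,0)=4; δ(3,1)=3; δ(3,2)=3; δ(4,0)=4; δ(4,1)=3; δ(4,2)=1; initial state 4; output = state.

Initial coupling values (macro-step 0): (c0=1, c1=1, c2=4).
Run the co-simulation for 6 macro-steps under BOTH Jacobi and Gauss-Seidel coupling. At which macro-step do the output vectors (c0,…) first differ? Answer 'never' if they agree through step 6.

[Jacobi] macro 1: S0 reads c2=4 → after 1×micro: 4; S1 reads c1=1 → after 1×micro: 0; S2 reads c1=1 → after 1×micro: 3 ⇒ (c0=4, c1=0, c2=3)
[Jacobi] macro 2: S0 reads c2=3 → after 1×micro: -1; S1 reads c1=0 → after 1×micro: 3; S2 reads c1=0 → after 1×micro: 4 ⇒ (c0=-1, c1=3, c2=4)
[Jacobi] macro 3: S0 reads c2=4 → after 1×micro: 4; S1 reads c1=3 → after 1×micro: 2; S2 reads c1=3 → after 1×micro: 4 ⇒ (c0=4, c1=2, c2=4)
[Jacobi] macro 4: S0 reads c2=4 → after 1×micro: 4; S1 reads c1=2 → after 1×micro: 1; S2 reads c1=2 → after 1×micro: 1 ⇒ (c0=4, c1=1, c2=1)
[Jacobi] macro 5: S0 reads c2=1 → after 1×micro: 4; S1 reads c1=1 → after 1×micro: 0; S2 reads c1=1 → after 1×micro: 2 ⇒ (c0=4, c1=0, c2=2)
[Jacobi] macro 6: S0 reads c2=2 → after 1×micro: 2; S1 reads c1=0 → after 1×micro: 3; S2 reads c1=0 → after 1×micro: 2 ⇒ (c0=2, c1=3, c2=2)
[Gauss-Seidel] macro 1: S0 reads c2=4 → after 1×micro: 4; S1 reads c1=1 → after 1×micro: 0; S2 reads c1=0 → after 1×micro: 4 ⇒ (c0=4, c1=0, c2=4)
[Gauss-Seidel] macro 2: S0 reads c2=4 → after 1×micro: 4; S1 reads c1=0 → after 1×micro: 3; S2 reads c1=3 → after 1×micro: 4 ⇒ (c0=4, c1=3, c2=4)
[Gauss-Seidel] macro 3: S0 reads c2=4 → after 1×micro: 4; S1 reads c1=3 → after 1×micro: 2; S2 reads c1=2 → after 1×micro: 1 ⇒ (c0=4, c1=2, c2=1)
[Gauss-Seidel] macro 4: S0 reads c2=1 → after 1×micro: 4; S1 reads c1=2 → after 1×micro: 1; S2 reads c1=1 → after 1×micro: 2 ⇒ (c0=4, c1=1, c2=2)
[Gauss-Seidel] macro 5: S0 reads c2=2 → after 1×micro: 2; S1 reads c1=1 → after 1×micro: 0; S2 reads c1=0 → after 1×micro: 2 ⇒ (c0=2, c1=0, c2=2)
[Gauss-Seidel] macro 6: S0 reads c2=2 → after 1×micro: 2; S1 reads c1=0 → after 1×micro: 3; S2 reads c1=3 → after 1×micro: 2 ⇒ (c0=2, c1=3, c2=2)

first divergence at macro-step: 1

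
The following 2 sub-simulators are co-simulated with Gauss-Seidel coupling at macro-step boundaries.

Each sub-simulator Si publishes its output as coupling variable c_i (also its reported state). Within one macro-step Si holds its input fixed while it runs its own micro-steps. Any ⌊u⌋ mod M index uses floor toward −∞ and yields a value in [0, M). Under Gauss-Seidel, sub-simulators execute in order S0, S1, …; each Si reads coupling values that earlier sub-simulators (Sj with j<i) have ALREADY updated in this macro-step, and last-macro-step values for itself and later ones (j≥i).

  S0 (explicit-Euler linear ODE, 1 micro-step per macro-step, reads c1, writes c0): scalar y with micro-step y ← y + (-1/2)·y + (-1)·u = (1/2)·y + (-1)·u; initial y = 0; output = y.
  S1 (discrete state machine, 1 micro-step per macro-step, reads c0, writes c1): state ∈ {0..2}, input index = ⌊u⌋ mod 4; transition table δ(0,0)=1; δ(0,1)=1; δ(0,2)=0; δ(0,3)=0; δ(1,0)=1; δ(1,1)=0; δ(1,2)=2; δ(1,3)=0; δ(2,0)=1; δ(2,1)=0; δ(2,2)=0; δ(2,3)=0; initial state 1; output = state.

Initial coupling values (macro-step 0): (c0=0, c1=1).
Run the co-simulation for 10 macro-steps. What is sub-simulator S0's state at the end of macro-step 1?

S0 state at macro-step 1 = -1

macro 1: S0 reads c1=1 → after 1×micro: -1; S1 reads c0=-1 → after 1×micro: 0 ⇒ (c0=-1, c1=0)
macro 2: S0 reads c1=0 → after 1×micro: -1/2; S1 reads c0=-1/2 → after 1×micro: 0 ⇒ (c0=-1/2, c1=0)
macro 3: S0 reads c1=0 → after 1×micro: -1/4; S1 reads c0=-1/4 → after 1×micro: 0 ⇒ (c0=-1/4, c1=0)
macro 4: S0 reads c1=0 → after 1×micro: -1/8; S1 reads c0=-1/8 → after 1×micro: 0 ⇒ (c0=-1/8, c1=0)
macro 5: S0 reads c1=0 → after 1×micro: -1/16; S1 reads c0=-1/16 → after 1×micro: 0 ⇒ (c0=-1/16, c1=0)
macro 6: S0 reads c1=0 → after 1×micro: -1/32; S1 reads c0=-1/32 → after 1×micro: 0 ⇒ (c0=-1/32, c1=0)
macro 7: S0 reads c1=0 → after 1×micro: -1/64; S1 reads c0=-1/64 → after 1×micro: 0 ⇒ (c0=-1/64, c1=0)
macro 8: S0 reads c1=0 → after 1×micro: -1/128; S1 reads c0=-1/128 → after 1×micro: 0 ⇒ (c0=-1/128, c1=0)
macro 9: S0 reads c1=0 → after 1×micro: -1/256; S1 reads c0=-1/256 → after 1×micro: 0 ⇒ (c0=-1/256, c1=0)
macro 10: S0 reads c1=0 → after 1×micro: -1/512; S1 reads c0=-1/512 → after 1×micro: 0 ⇒ (c0=-1/512, c1=0)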